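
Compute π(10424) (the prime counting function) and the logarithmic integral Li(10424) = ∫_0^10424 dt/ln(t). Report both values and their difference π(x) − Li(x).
π(10424) = 1274;  Li(10424) ≈ 1292.07;  π(x) − Li(x) ≈ -18.07.

Direct count of primes ≤ 10424 gives π(10424) = 1274. Numerical evaluation of the logarithmic integral gives Li(10424) ≈ 1292.07. The difference π(x) − Li(x) ≈ -18.07 is typically negative for small/moderate x (Li(x) overestimates), though Littlewood's theorem shows this sign changes infinitely often.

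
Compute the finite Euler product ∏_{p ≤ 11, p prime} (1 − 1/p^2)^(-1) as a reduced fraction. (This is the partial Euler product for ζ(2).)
∏ = 29645/18432

The primes p ≤ 11 are [2, 3, 5, 7, 11]. For each prime, (1 − 1/p^2)^(-1) = p^2 / (p^2 − 1). The product is (1 − 1/2^2)^(-1), (1 − 1/3^2)^(-1), (1 − 1/5^2)^(-1), (1 − 1/7^2)^(-1), (1 − 1/11^2)^(-1) = ∏ p^2 / (p^2 − 1) = 29645/18432.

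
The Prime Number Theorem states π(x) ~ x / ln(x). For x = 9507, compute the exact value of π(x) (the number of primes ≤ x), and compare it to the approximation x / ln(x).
π(9507) = 1177;  x/ln(x) ≈ 1037.91;  relative error ≈ 11.82%.

Directly count primes up to 9507: π(9507) = 1177. The PNT approximation gives 9507/ln(9507) ≈ 9507/9.15978 ≈ 1037.91. Relative error (π(x) − x/ln(x)) / π(x) ≈ 11.82%; the approximation is known to undercount slightly (Li(x) is a better estimate).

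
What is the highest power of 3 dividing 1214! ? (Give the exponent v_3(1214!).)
v_3(1214!) = 601

Legendre's formula: v_p(n!) = Σ_{k ≥ 1} ⌊n / p^k⌋. For p = 3, n = 1214, the terms are:
  ⌊1214/3^1⌋ = ⌊1214/3⌋ = 404
  ⌊1214/3^2⌋ = ⌊1214/9⌋ = 134
  ⌊1214/3^3⌋ = ⌊1214/27⌋ = 44
  ⌊1214/3^4⌋ = ⌊1214/81⌋ = 14
  ⌊1214/3^5⌋ = ⌊1214/243⌋ = 4
  ⌊1214/3^6⌋ = ⌊1214/729⌋ = 1
(the next term ⌊1214/3^7⌋ = 0, terminating the sum). Summing: v_3(1214!) = 404 + 134 + 44 + 14 + 4 + 1 = 601.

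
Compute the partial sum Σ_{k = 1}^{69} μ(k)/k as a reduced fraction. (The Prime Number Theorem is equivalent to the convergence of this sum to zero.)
Σ μ(k)/k = 62016792506357023374451/3929160775540133527939545

Values of μ(k) for 1 ≤ k ≤ 69: μ(1) = 1, μ(2) = -1, μ(3) = -1, μ(5) = -1, μ(6) = 1, μ(7) = -1, μ(10) = 1, μ(11) = -1, μ(13) = -1, μ(14) = 1, μ(15) = 1, μ(17) = -1, μ(19) = -1, μ(21) = 1, μ(22) = 1, μ(23) = -1, μ(26) = 1, μ(29) = -1, μ(30) = -1, μ(31) = -1, μ(33) = 1, μ(34) = 1, μ(35) = 1, μ(37) = -1, μ(38) = 1, μ(39) = 1, μ(41) = -1, μ(42) = -1, μ(43) = -1, μ(46) = 1, μ(47) = -1, μ(51) = 1, μ(53) = -1, μ(55) = 1, μ(57) = 1, μ(58) = 1, μ(59) = -1, μ(61) = -1, μ(62) = 1, μ(65) = 1, μ(66) = -1, μ(67) = -1, μ(69) = 1, with μ = 0 on non-squarefree integers. Summing μ(k)/k for k where μ(k) ≠ 0 gives 62016792506357023374451/3929160775540133527939545 ≈ 0.0158. (PNT ⟺ this sum → 0 as n → ∞.)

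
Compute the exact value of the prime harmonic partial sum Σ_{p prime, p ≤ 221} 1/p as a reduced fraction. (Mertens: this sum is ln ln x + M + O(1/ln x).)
Σ 1/p = 3215488142498485484492183158345029261034221047849345857469577412562094716564064084247/1645783550795210387735581011435590727981167322669649249414629852197255934130751870910

π(221) = 47, so the primes ≤ 221 are [2, 3, 5, 7, 11, 13, 17, 19, 23, 29, 31, 37, 41, 43, 47, 53, 59, 61, 67, 71, 73, 79, 83, 89, 97, 101, 103, 107, 109, 113, 127, 131, 137, 139, 149, 151, 157, 163, 167, 173, 179, 181, 191, 193, 197, 199, 211]. Summing 1/p over these primes: 3215488142498485484492183158345029261034221047849345857469577412562094716564064084247/1645783550795210387735581011435590727981167322669649249414629852197255934130751870910 ≈ 1.9538. Mertens estimate ln ln(221) + 0.2615 ≈ 1.9476.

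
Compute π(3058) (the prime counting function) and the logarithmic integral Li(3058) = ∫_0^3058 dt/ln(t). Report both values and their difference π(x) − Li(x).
π(3058) = 437;  Li(3058) ≈ 449.99;  π(x) − Li(x) ≈ -12.99.

Direct count of primes ≤ 3058 gives π(3058) = 437. Numerical evaluation of the logarithmic integral gives Li(3058) ≈ 449.99. The difference π(x) − Li(x) ≈ -12.99 is typically negative for small/moderate x (Li(x) overestimates), though Littlewood's theorem shows this sign changes infinitely often.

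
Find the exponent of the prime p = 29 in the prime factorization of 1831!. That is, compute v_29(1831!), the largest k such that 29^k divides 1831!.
v_29(1831!) = 65

Legendre's formula: v_p(n!) = Σ_{k ≥ 1} ⌊n / p^k⌋. For p = 29, n = 1831, the terms are:
  ⌊1831/29^1⌋ = ⌊1831/29⌋ = 63
  ⌊1831/29^2⌋ = ⌊1831/841⌋ = 2
(the next term ⌊1831/29^3⌋ = 0, terminating the sum). Summing: v_29(1831!) = 63 + 2 = 65.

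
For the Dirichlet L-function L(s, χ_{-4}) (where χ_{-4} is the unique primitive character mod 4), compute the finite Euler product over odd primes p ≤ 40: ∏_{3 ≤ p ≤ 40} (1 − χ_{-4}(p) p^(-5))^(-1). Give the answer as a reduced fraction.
∏ = 36434162976122653852428171915209665920933190877591375/36574689167094305070442169349729960875390257302863872

The odd primes p ≤ 40 are [3, 5, 7, 11, 13, 17, 19, 23, 29, 31, 37]. For each, χ(p) = 1 if p ≡ 1 mod 4, χ(p) = −1 if p ≡ 3 mod 4. Taking (1 − χ(p)/p^5)^(-1) = p^5/(p^5 − χ(p)): (1 − (-1)/3^5)^(-1) · (1 − (1)/5^5)^(-1) · (1 − (-1)/7^5)^(-1) · (1 − (-1)/11^5)^(-1) · (1 − (1)/13^5)^(-1) · (1 − (1)/17^5)^(-1) · (1 − (-1)/19^5)^(-1) · (1 − (-1)/23^5)^(-1) · (1 − (1)/29^5)^(-1) · (1 − (-1)/31^5)^(-1) · (1 − (1)/37^5)^(-1) = 36434162976122653852428171915209665920933190877591375/36574689167094305070442169349729960875390257302863872.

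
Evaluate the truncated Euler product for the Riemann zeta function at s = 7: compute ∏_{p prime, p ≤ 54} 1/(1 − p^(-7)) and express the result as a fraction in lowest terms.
∏ = 72859781352345946164271325208512748367496302513429047898775811498046799405380225394802980517015901501332936608125/72256491859259542003929080814473893559535113224475133477501839873036689289530416476883582246279412849505472872448

The primes p ≤ 54 are [2, 3, 5, 7, 11, 13, 17, 19, 23, 29, 31, 37, 41, 43, 47, 53]. For each prime, (1 − 1/p^7)^(-1) = p^7 / (p^7 − 1). The product is (1 − 1/2^7)^(-1), (1 − 1/3^7)^(-1), (1 − 1/5^7)^(-1), (1 − 1/7^7)^(-1), (1 − 1/11^7)^(-1), (1 − 1/13^7)^(-1), (1 − 1/17^7)^(-1), (1 − 1/19^7)^(-1), (1 − 1/23^7)^(-1), (1 − 1/29^7)^(-1), (1 − 1/31^7)^(-1), (1 − 1/37^7)^(-1), (1 − 1/41^7)^(-1), (1 − 1/43^7)^(-1), (1 − 1/47^7)^(-1), (1 − 1/53^7)^(-1) = ∏ p^7 / (p^7 − 1) = 72859781352345946164271325208512748367496302513429047898775811498046799405380225394802980517015901501332936608125/72256491859259542003929080814473893559535113224475133477501839873036689289530416476883582246279412849505472872448.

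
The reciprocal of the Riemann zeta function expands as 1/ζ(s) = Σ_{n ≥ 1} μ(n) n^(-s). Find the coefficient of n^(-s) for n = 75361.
μ(75361) = 1

Factor n = 75361 = 11 · 13 · 17 · 31. μ(n) = 0 if any exponent ≥ 2 (not squarefree); otherwise μ(n) = (−1)^{ω(n)} where ω(n) is the number of distinct prime factors. Applying: μ(75361) = 1.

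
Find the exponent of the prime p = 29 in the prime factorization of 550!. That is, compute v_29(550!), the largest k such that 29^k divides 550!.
v_29(550!) = 18

Legendre's formula: v_p(n!) = Σ_{k ≥ 1} ⌊n / p^k⌋. For p = 29, n = 550, the terms are:
  ⌊550/29^1⌋ = ⌊550/29⌋ = 18
(the next term ⌊550/29^2⌋ = 0, terminating the sum). Summing: v_29(550!) = 18 = 18.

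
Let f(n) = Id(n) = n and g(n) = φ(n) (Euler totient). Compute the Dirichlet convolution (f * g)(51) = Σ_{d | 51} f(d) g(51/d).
(Id * φ)(51) = 165

Divisors of 51: [1, 3, 17, 51]. For each d | 51:
  d = 1: Id(1) · φ(51/1) = 1 · 32 = 32
  d = 3: Id(3) · φ(51/3) = 3 · 16 = 48
  d = 17: Id(17) · φ(51/17) = 17 · 2 = 34
  d = 51: Id(51) · φ(51/51) = 51 · 1 = 51
Summing: (Id * φ)(51) = 32 + 48 + 34 + 51 = 165.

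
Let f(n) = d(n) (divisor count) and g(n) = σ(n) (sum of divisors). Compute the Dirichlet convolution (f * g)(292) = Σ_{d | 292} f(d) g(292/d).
(d * σ)(292) = 1216

Divisors of 292: [1, 2, 4, 73, 146, 292]. For each d | 292:
  d = 1: d(1) · σ(292/1) = 1 · 518 = 518
  d = 2: d(2) · σ(292/2) = 2 · 222 = 444
  d = 4: d(4) · σ(292/4) = 3 · 74 = 222
  d = 73: d(73) · σ(292/73) = 2 · 7 = 14
  d = 146: d(146) · σ(292/146) = 4 · 3 = 12
  d = 292: d(292) · σ(292/292) = 6 · 1 = 6
Summing: (d * σ)(292) = 518 + 444 + 222 + 14 + 12 + 6 = 1216.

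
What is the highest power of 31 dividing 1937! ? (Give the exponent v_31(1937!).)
v_31(1937!) = 64

Legendre's formula: v_p(n!) = Σ_{k ≥ 1} ⌊n / p^k⌋. For p = 31, n = 1937, the terms are:
  ⌊1937/31^1⌋ = ⌊1937/31⌋ = 62
  ⌊1937/31^2⌋ = ⌊1937/961⌋ = 2
(the next term ⌊1937/31^3⌋ = 0, terminating the sum). Summing: v_31(1937!) = 62 + 2 = 64.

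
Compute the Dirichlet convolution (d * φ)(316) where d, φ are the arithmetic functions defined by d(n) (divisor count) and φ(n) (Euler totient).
(d * φ)(316) = 560

Divisors of 316: [1, 2, 4, 79, 158, 316]. For each d | 316:
  d = 1: d(1) · φ(316/1) = 1 · 156 = 156
  d = 2: d(2) · φ(316/2) = 2 · 78 = 156
  d = 4: d(4) · φ(316/4) = 3 · 78 = 234
  d = 79: d(79) · φ(316/79) = 2 · 2 = 4
  d = 158: d(158) · φ(316/158) = 4 · 1 = 4
  d = 316: d(316) · φ(316/316) = 6 · 1 = 6
Summing: (d * φ)(316) = 156 + 156 + 234 + 4 + 4 + 6 = 560.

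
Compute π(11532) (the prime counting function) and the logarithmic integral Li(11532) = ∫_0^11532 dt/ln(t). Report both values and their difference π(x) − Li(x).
π(11532) = 1390;  Li(11532) ≈ 1411.17;  π(x) − Li(x) ≈ -21.17.

Direct count of primes ≤ 11532 gives π(11532) = 1390. Numerical evaluation of the logarithmic integral gives Li(11532) ≈ 1411.17. The difference π(x) − Li(x) ≈ -21.17 is typically negative for small/moderate x (Li(x) overestimates), though Littlewood's theorem shows this sign changes infinitely often.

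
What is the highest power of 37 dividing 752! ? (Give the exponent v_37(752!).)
v_37(752!) = 20

Legendre's formula: v_p(n!) = Σ_{k ≥ 1} ⌊n / p^k⌋. For p = 37, n = 752, the terms are:
  ⌊752/37^1⌋ = ⌊752/37⌋ = 20
(the next term ⌊752/37^2⌋ = 0, terminating the sum). Summing: v_37(752!) = 20 = 20.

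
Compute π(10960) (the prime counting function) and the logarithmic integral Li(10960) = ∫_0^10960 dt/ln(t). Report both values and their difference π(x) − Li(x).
π(10960) = 1331;  Li(10960) ≈ 1349.84;  π(x) − Li(x) ≈ -18.84.

Direct count of primes ≤ 10960 gives π(10960) = 1331. Numerical evaluation of the logarithmic integral gives Li(10960) ≈ 1349.84. The difference π(x) − Li(x) ≈ -18.84 is typically negative for small/moderate x (Li(x) overestimates), though Littlewood's theorem shows this sign changes infinitely often.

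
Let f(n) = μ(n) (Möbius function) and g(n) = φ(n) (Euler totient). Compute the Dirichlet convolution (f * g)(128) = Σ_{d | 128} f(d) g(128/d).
(μ * φ)(128) = 32

Divisors of 128: [1, 2, 4, 8, 16, 32, 64, 128]. For each d | 128:
  d = 1: μ(1) · φ(128/1) = 1 · 64 = 64
  d = 2: μ(2) · φ(128/2) = -1 · 32 = -32
  d = 4: μ(4) · φ(128/4) = 0 · 16 = 0
  d = 8: μ(8) · φ(128/8) = 0 · 8 = 0
  d = 16: μ(16) · φ(128/16) = 0 · 4 = 0
  d = 32: μ(32) · φ(128/32) = 0 · 2 = 0
  d = 64: μ(64) · φ(128/64) = 0 · 1 = 0
  d = 128: μ(128) · φ(128/128) = 0 · 1 = 0
Summing: (μ * φ)(128) = 64 + -32 + 0 + 0 + 0 + 0 + 0 + 0 = 32.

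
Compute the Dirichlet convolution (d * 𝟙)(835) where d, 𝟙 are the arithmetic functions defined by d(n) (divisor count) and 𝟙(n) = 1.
(d * 𝟙)(835) = 9

Divisors of 835: [1, 5, 167, 835]. For each d | 835:
  d = 1: d(1) · 𝟙(835/1) = 1 · 1 = 1
  d = 5: d(5) · 𝟙(835/5) = 2 · 1 = 2
  d = 167: d(167) · 𝟙(835/167) = 2 · 1 = 2
  d = 835: d(835) · 𝟙(835/835) = 4 · 1 = 4
Summing: (d * 𝟙)(835) = 1 + 2 + 2 + 4 = 9.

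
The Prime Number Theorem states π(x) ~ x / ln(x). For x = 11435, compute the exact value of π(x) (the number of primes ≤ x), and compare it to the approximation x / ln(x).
π(11435) = 1378;  x/ln(x) ≈ 1223.72;  relative error ≈ 11.20%.

Directly count primes up to 11435: π(11435) = 1378. The PNT approximation gives 11435/ln(11435) ≈ 11435/9.34443 ≈ 1223.72. Relative error (π(x) − x/ln(x)) / π(x) ≈ 11.20%; the approximation is known to undercount slightly (Li(x) is a better estimate).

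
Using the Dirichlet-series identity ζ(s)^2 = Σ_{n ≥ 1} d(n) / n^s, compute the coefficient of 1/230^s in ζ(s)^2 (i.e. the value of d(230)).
d(230) = 8

ζ(s)^2 = (Σ 1/m^s)(Σ 1/k^s). The coefficient of 1/n^s in the product is the number of ordered pairs (m, k) with mk = n, which equals d(n). For n = 230, divisors are [1, 2, 5, 10, 23, 46, 115, 230], so d(230) = 8.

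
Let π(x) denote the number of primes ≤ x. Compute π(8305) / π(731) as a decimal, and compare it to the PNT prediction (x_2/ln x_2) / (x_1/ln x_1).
π(8305)/π(731) = 1042/129 ≈ 8.0775;  PNT prediction ≈ 8.3018.

π(731) = 129 and π(8305) = 1042, so π(8305)/π(731) ≈ 8.0775. The PNT-predicted ratio is (8305/ln(8305)) / (731/ln(731)) ≈ 8.3018. The two agree to within a few percent, as expected.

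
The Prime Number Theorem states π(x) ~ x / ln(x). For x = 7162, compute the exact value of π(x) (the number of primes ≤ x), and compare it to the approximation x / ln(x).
π(7162) = 916;  x/ln(x) ≈ 806.85;  relative error ≈ 11.92%.

Directly count primes up to 7162: π(7162) = 916. The PNT approximation gives 7162/ln(7162) ≈ 7162/8.87654 ≈ 806.85. Relative error (π(x) − x/ln(x)) / π(x) ≈ 11.92%; the approximation is known to undercount slightly (Li(x) is a better estimate).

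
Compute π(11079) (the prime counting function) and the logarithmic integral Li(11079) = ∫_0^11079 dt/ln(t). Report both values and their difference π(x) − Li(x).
π(11079) = 1342;  Li(11079) ≈ 1362.63;  π(x) − Li(x) ≈ -20.63.

Direct count of primes ≤ 11079 gives π(11079) = 1342. Numerical evaluation of the logarithmic integral gives Li(11079) ≈ 1362.63. The difference π(x) − Li(x) ≈ -20.63 is typically negative for small/moderate x (Li(x) overestimates), though Littlewood's theorem shows this sign changes infinitely often.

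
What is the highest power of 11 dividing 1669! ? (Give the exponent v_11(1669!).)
v_11(1669!) = 165

Legendre's formula: v_p(n!) = Σ_{k ≥ 1} ⌊n / p^k⌋. For p = 11, n = 1669, the terms are:
  ⌊1669/11^1⌋ = ⌊1669/11⌋ = 151
  ⌊1669/11^2⌋ = ⌊1669/121⌋ = 13
  ⌊1669/11^3⌋ = ⌊1669/1331⌋ = 1
(the next term ⌊1669/11^4⌋ = 0, terminating the sum). Summing: v_11(1669!) = 151 + 13 + 1 = 165.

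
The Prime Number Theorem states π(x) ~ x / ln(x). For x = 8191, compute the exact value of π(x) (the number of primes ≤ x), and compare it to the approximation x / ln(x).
π(8191) = 1028;  x/ln(x) ≈ 909.02;  relative error ≈ 11.57%.

Directly count primes up to 8191: π(8191) = 1028. The PNT approximation gives 8191/ln(8191) ≈ 8191/9.01079 ≈ 909.02. Relative error (π(x) − x/ln(x)) / π(x) ≈ 11.57%; the approximation is known to undercount slightly (Li(x) is a better estimate).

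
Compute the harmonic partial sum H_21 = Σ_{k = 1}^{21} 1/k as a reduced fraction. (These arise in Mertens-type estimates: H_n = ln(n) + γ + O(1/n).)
H_21 = 18858053/5173168

Direct summation: H_21 = 1 + 1/2 + ... + 1/21. The least common denominator is lcm(1, ..., 21) = 232792560; over this denominator the numerator is 232792560 + 116396280 + 77597520 + 58198140 + 46558512 + 38798760 + 33256080 + 29099070 + 25865840 + 23279256 + 21162960 + 19399380 + 17907120 + 16628040 + 15519504 + 14549535 + 13693680 + 12932920 + 12252240 + 11639628 + 11085360 = 848612385, so H_21 = 848612385/232792560; reducing by gcd(848612385, 232792560) = 45 gives 18858053/5173168 ≈ 3.64536. (The PNT-adjacent estimate ln(21) + γ ≈ 3.62174 matches within O(1/n).)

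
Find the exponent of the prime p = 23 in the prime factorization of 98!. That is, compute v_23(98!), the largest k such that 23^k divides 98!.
v_23(98!) = 4

Legendre's formula: v_p(n!) = Σ_{k ≥ 1} ⌊n / p^k⌋. For p = 23, n = 98, the terms are:
  ⌊98/23^1⌋ = ⌊98/23⌋ = 4
(the next term ⌊98/23^2⌋ = 0, terminating the sum). Summing: v_23(98!) = 4 = 4.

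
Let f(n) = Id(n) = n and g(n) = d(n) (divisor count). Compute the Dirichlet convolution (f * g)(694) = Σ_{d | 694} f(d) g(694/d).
(Id * d)(694) = 1396

Divisors of 694: [1, 2, 347, 694]. For each d | 694:
  d = 1: Id(1) · d(694/1) = 1 · 4 = 4
  d = 2: Id(2) · d(694/2) = 2 · 2 = 4
  d = 347: Id(347) · d(694/347) = 347 · 2 = 694
  d = 694: Id(694) · d(694/694) = 694 · 1 = 694
Summing: (Id * d)(694) = 4 + 4 + 694 + 694 = 1396.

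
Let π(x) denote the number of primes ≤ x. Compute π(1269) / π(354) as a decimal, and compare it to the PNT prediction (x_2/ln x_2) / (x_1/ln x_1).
π(1269)/π(354) = 205/71 ≈ 2.8873;  PNT prediction ≈ 2.9443.

π(354) = 71 and π(1269) = 205, so π(1269)/π(354) ≈ 2.8873. The PNT-predicted ratio is (1269/ln(1269)) / (354/ln(354)) ≈ 2.9443. The two agree to within a few percent, as expected.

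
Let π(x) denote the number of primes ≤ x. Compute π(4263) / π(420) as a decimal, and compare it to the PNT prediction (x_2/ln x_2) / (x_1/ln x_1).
π(4263)/π(420) = 585/81 ≈ 7.2222;  PNT prediction ≈ 7.3356.

π(420) = 81 and π(4263) = 585, so π(4263)/π(420) ≈ 7.2222. The PNT-predicted ratio is (4263/ln(4263)) / (420/ln(420)) ≈ 7.3356. The two agree to within a few percent, as expected.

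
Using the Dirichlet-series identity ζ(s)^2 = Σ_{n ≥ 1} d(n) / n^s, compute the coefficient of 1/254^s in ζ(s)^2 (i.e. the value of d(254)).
d(254) = 4

ζ(s)^2 = (Σ 1/m^s)(Σ 1/k^s). The coefficient of 1/n^s in the product is the number of ordered pairs (m, k) with mk = n, which equals d(n). For n = 254, divisors are [1, 2, 127, 254], so d(254) = 4.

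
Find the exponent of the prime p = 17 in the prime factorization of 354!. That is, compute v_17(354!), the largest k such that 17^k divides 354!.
v_17(354!) = 21

Legendre's formula: v_p(n!) = Σ_{k ≥ 1} ⌊n / p^k⌋. For p = 17, n = 354, the terms are:
  ⌊354/17^1⌋ = ⌊354/17⌋ = 20
  ⌊354/17^2⌋ = ⌊354/289⌋ = 1
(the next term ⌊354/17^3⌋ = 0, terminating the sum). Summing: v_17(354!) = 20 + 1 = 21.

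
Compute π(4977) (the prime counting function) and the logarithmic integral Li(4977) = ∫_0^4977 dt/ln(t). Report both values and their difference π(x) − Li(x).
π(4977) = 666;  Li(4977) ≈ 681.58;  π(x) − Li(x) ≈ -15.58.

Direct count of primes ≤ 4977 gives π(4977) = 666. Numerical evaluation of the logarithmic integral gives Li(4977) ≈ 681.58. The difference π(x) − Li(x) ≈ -15.58 is typically negative for small/moderate x (Li(x) overestimates), though Littlewood's theorem shows this sign changes infinitely often.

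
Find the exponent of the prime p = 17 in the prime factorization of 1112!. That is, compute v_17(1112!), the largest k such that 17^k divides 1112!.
v_17(1112!) = 68

Legendre's formula: v_p(n!) = Σ_{k ≥ 1} ⌊n / p^k⌋. For p = 17, n = 1112, the terms are:
  ⌊1112/17^1⌋ = ⌊1112/17⌋ = 65
  ⌊1112/17^2⌋ = ⌊1112/289⌋ = 3
(the next term ⌊1112/17^3⌋ = 0, terminating the sum). Summing: v_17(1112!) = 65 + 3 = 68.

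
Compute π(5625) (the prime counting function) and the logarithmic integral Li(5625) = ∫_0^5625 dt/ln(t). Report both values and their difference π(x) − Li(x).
π(5625) = 739;  Li(5625) ≈ 757.15;  π(x) − Li(x) ≈ -18.15.

Direct count of primes ≤ 5625 gives π(5625) = 739. Numerical evaluation of the logarithmic integral gives Li(5625) ≈ 757.15. The difference π(x) − Li(x) ≈ -18.15 is typically negative for small/moderate x (Li(x) overestimates), though Littlewood's theorem shows this sign changes infinitely often.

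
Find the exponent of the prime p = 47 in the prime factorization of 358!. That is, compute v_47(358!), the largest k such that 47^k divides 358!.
v_47(358!) = 7

Legendre's formula: v_p(n!) = Σ_{k ≥ 1} ⌊n / p^k⌋. For p = 47, n = 358, the terms are:
  ⌊358/47^1⌋ = ⌊358/47⌋ = 7
(the next term ⌊358/47^2⌋ = 0, terminating the sum). Summing: v_47(358!) = 7 = 7.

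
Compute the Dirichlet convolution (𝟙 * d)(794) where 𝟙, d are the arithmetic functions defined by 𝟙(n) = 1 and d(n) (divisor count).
(𝟙 * d)(794) = 9

Divisors of 794: [1, 2, 397, 794]. For each d | 794:
  d = 1: 𝟙(1) · d(794/1) = 1 · 4 = 4
  d = 2: 𝟙(2) · d(794/2) = 1 · 2 = 2
  d = 397: 𝟙(397) · d(794/397) = 1 · 2 = 2
  d = 794: 𝟙(794) · d(794/794) = 1 · 1 = 1
Summing: (𝟙 * d)(794) = 4 + 2 + 2 + 1 = 9.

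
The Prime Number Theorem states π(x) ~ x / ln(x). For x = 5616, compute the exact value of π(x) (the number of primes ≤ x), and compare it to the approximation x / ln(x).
π(5616) = 738;  x/ln(x) ≈ 650.50;  relative error ≈ 11.86%.

Directly count primes up to 5616: π(5616) = 738. The PNT approximation gives 5616/ln(5616) ≈ 5616/8.63337 ≈ 650.50. Relative error (π(x) − x/ln(x)) / π(x) ≈ 11.86%; the approximation is known to undercount slightly (Li(x) is a better estimate).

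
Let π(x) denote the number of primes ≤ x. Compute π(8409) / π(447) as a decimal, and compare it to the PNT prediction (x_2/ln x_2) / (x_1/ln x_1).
π(8409)/π(447) = 1051/86 ≈ 12.2209;  PNT prediction ≈ 12.7035.

π(447) = 86 and π(8409) = 1051, so π(8409)/π(447) ≈ 12.2209. The PNT-predicted ratio is (8409/ln(8409)) / (447/ln(447)) ≈ 12.7035. The two agree to within a few percent, as expected.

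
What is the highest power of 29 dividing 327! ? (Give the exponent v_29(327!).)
v_29(327!) = 11

Legendre's formula: v_p(n!) = Σ_{k ≥ 1} ⌊n / p^k⌋. For p = 29, n = 327, the terms are:
  ⌊327/29^1⌋ = ⌊327/29⌋ = 11
(the next term ⌊327/29^2⌋ = 0, terminating the sum). Summing: v_29(327!) = 11 = 11.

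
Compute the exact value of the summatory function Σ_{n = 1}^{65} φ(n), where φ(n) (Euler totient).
Σ_{n ≤ 65} φ(n) = 1308

Compute φ(n) for each 1 ≤ n ≤ 65: φ(1) = 1, φ(2) = 1, φ(3) = 2, φ(4) = 2, φ(5) = 4, φ(6) = 2, φ(7) = 6, φ(8) = 4, φ(9) = 6, φ(10) = 4, φ(11) = 10, φ(12) = 4, φ(13) = 12, φ(14) = 6, φ(15) = 8, φ(16) = 8, φ(17) = 16, φ(18) = 6, φ(19) = 18, φ(20) = 8, φ(21) = 12, φ(22) = 10, φ(23) = 22, φ(24) = 8, φ(25) = 20, φ(26) = 12, φ(27) = 18, φ(28) = 12, φ(29) = 28, φ(30) = 8, φ(31) = 30, φ(32) = 16, φ(33) = 20, φ(34) = 16, φ(35) = 24, φ(36) = 12, φ(37) = 36, φ(38) = 18, φ(39) = 24, φ(40) = 16, φ(41) = 40, φ(42) = 12, φ(43) = 42, φ(44) = 20, φ(45) = 24, φ(46) = 22, φ(47) = 46, φ(48) = 16, φ(49) = 42, φ(50) = 20, φ(51) = 32, φ(52) = 24, φ(53) = 52, φ(54) = 18, φ(55) = 40, φ(56) = 24, φ(57) = 36, φ(58) = 28, φ(59) = 58, φ(60) = 16, φ(61) = 60, φ(62) = 30, φ(63) = 36, φ(64) = 32, φ(65) = 48. Summing all 65 values: 1308. (Average order: Σ_{n ≤ x} φ(n) ~ (3/π²) x². For x = 65, (3/π²)·65² ≈ 1284.25.)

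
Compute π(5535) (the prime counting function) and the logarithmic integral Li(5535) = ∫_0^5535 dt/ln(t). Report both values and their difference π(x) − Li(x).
π(5535) = 732;  Li(5535) ≈ 746.72;  π(x) − Li(x) ≈ -14.72.

Direct count of primes ≤ 5535 gives π(5535) = 732. Numerical evaluation of the logarithmic integral gives Li(5535) ≈ 746.72. The difference π(x) − Li(x) ≈ -14.72 is typically negative for small/moderate x (Li(x) overestimates), though Littlewood's theorem shows this sign changes infinitely often.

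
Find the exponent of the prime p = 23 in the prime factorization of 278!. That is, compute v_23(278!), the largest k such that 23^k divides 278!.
v_23(278!) = 12

Legendre's formula: v_p(n!) = Σ_{k ≥ 1} ⌊n / p^k⌋. For p = 23, n = 278, the terms are:
  ⌊278/23^1⌋ = ⌊278/23⌋ = 12
(the next term ⌊278/23^2⌋ = 0, terminating the sum). Summing: v_23(278!) = 12 = 12.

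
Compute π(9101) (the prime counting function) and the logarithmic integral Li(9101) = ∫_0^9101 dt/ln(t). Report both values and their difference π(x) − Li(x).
π(9101) = 1128;  Li(9101) ≈ 1148.03;  π(x) − Li(x) ≈ -20.03.

Direct count of primes ≤ 9101 gives π(9101) = 1128. Numerical evaluation of the logarithmic integral gives Li(9101) ≈ 1148.03. The difference π(x) − Li(x) ≈ -20.03 is typically negative for small/moderate x (Li(x) overestimates), though Littlewood's theorem shows this sign changes infinitely often.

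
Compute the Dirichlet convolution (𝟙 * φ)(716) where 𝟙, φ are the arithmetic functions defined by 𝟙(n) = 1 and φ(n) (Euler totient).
(𝟙 * φ)(716) = 716

Divisors of 716: [1, 2, 4, 179, 358, 716]. For each d | 716:
  d = 1: 𝟙(1) · φ(716/1) = 1 · 356 = 356
  d = 2: 𝟙(2) · φ(716/2) = 1 · 178 = 178
  d = 4: 𝟙(4) · φ(716/4) = 1 · 178 = 178
  d = 179: 𝟙(179) · φ(716/179) = 1 · 2 = 2
  d = 358: 𝟙(358) · φ(716/358) = 1 · 1 = 1
  d = 716: 𝟙(716) · φ(716/716) = 1 · 1 = 1
Summing: (𝟙 * φ)(716) = 356 + 178 + 178 + 2 + 1 + 1 = 716.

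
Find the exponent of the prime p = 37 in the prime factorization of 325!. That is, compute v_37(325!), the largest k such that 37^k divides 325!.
v_37(325!) = 8

Legendre's formula: v_p(n!) = Σ_{k ≥ 1} ⌊n / p^k⌋. For p = 37, n = 325, the terms are:
  ⌊325/37^1⌋ = ⌊325/37⌋ = 8
(the next term ⌊325/37^2⌋ = 0, terminating the sum). Summing: v_37(325!) = 8 = 8.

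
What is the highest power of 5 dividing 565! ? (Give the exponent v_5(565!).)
v_5(565!) = 139

Legendre's formula: v_p(n!) = Σ_{k ≥ 1} ⌊n / p^k⌋. For p = 5, n = 565, the terms are:
  ⌊565/5^1⌋ = ⌊565/5⌋ = 113
  ⌊565/5^2⌋ = ⌊565/25⌋ = 22
  ⌊565/5^3⌋ = ⌊565/125⌋ = 4
(the next term ⌊565/5^4⌋ = 0, terminating the sum). Summing: v_5(565!) = 113 + 22 + 4 = 139.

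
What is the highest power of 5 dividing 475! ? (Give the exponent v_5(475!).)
v_5(475!) = 117

Legendre's formula: v_p(n!) = Σ_{k ≥ 1} ⌊n / p^k⌋. For p = 5, n = 475, the terms are:
  ⌊475/5^1⌋ = ⌊475/5⌋ = 95
  ⌊475/5^2⌋ = ⌊475/25⌋ = 19
  ⌊475/5^3⌋ = ⌊475/125⌋ = 3
(the next term ⌊475/5^4⌋ = 0, terminating the sum). Summing: v_5(475!) = 95 + 19 + 3 = 117.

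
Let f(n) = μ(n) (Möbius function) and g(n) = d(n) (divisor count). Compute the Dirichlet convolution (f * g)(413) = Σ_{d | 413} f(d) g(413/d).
(μ * d)(413) = 1

Divisors of 413: [1, 7, 59, 413]. For each d | 413:
  d = 1: μ(1) · d(413/1) = 1 · 4 = 4
  d = 7: μ(7) · d(413/7) = -1 · 2 = -2
  d = 59: μ(59) · d(413/59) = -1 · 2 = -2
  d = 413: μ(413) · d(413/413) = 1 · 1 = 1
Summing: (μ * d)(413) = 4 + -2 + -2 + 1 = 1.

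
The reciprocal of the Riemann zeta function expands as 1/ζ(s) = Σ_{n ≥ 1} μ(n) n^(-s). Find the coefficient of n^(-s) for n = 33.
μ(33) = 1

Factor n = 33 = 3 · 11. μ(n) = 0 if any exponent ≥ 2 (not squarefree); otherwise μ(n) = (−1)^{ω(n)} where ω(n) is the number of distinct prime factors. Applying: μ(33) = 1.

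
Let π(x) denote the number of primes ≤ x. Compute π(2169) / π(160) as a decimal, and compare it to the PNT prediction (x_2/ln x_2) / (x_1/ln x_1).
π(2169)/π(160) = 326/37 ≈ 8.8108;  PNT prediction ≈ 8.9560.

π(160) = 37 and π(2169) = 326, so π(2169)/π(160) ≈ 8.8108. The PNT-predicted ratio is (2169/ln(2169)) / (160/ln(160)) ≈ 8.9560. The two agree to within a few percent, as expected.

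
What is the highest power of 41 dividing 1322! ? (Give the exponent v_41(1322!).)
v_41(1322!) = 32

Legendre's formula: v_p(n!) = Σ_{k ≥ 1} ⌊n / p^k⌋. For p = 41, n = 1322, the terms are:
  ⌊1322/41^1⌋ = ⌊1322/41⌋ = 32
(the next term ⌊1322/41^2⌋ = 0, terminating the sum). Summing: v_41(1322!) = 32 = 32.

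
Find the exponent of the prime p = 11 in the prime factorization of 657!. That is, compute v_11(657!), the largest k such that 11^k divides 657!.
v_11(657!) = 64

Legendre's formula: v_p(n!) = Σ_{k ≥ 1} ⌊n / p^k⌋. For p = 11, n = 657, the terms are:
  ⌊657/11^1⌋ = ⌊657/11⌋ = 59
  ⌊657/11^2⌋ = ⌊657/121⌋ = 5
(the next term ⌊657/11^3⌋ = 0, terminating the sum). Summing: v_11(657!) = 59 + 5 = 64.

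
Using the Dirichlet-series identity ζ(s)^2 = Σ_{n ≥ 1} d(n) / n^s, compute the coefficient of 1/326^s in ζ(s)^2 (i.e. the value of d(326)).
d(326) = 4

ζ(s)^2 = (Σ 1/m^s)(Σ 1/k^s). The coefficient of 1/n^s in the product is the number of ordered pairs (m, k) with mk = n, which equals d(n). For n = 326, divisors are [1, 2, 163, 326], so d(326) = 4.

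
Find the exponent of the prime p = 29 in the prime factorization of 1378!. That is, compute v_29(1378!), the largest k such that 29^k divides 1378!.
v_29(1378!) = 48

Legendre's formula: v_p(n!) = Σ_{k ≥ 1} ⌊n / p^k⌋. For p = 29, n = 1378, the terms are:
  ⌊1378/29^1⌋ = ⌊1378/29⌋ = 47
  ⌊1378/29^2⌋ = ⌊1378/841⌋ = 1
(the next term ⌊1378/29^3⌋ = 0, terminating the sum). Summing: v_29(1378!) = 47 + 1 = 48.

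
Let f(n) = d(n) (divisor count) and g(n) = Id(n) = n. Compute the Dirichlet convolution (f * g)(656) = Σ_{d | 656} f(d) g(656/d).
(d * Id)(656) = 2451

Divisors of 656: [1, 2, 4, 8, 16, 41, 82, 164, 328, 656]. For each d | 656:
  d = 1: d(1) · Id(656/1) = 1 · 656 = 656
  d = 2: d(2) · Id(656/2) = 2 · 328 = 656
  d = 4: d(4) · Id(656/4) = 3 · 164 = 492
  d = 8: d(8) · Id(656/8) = 4 · 82 = 328
  d = 16: d(16) · Id(656/16) = 5 · 41 = 205
  d = 41: d(41) · Id(656/41) = 2 · 16 = 32
  d = 82: d(82) · Id(656/82) = 4 · 8 = 32
  d = 164: d(164) · Id(656/164) = 6 · 4 = 24
  d = 328: d(328) · Id(656/328) = 8 · 2 = 16
  d = 656: d(656) · Id(656/656) = 10 · 1 = 10
Summing: (d * Id)(656) = 656 + 656 + 492 + 328 + 205 + 32 + 32 + 24 + 16 + 10 = 2451.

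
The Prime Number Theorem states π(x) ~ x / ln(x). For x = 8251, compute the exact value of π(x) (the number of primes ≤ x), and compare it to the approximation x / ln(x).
π(8251) = 1035;  x/ln(x) ≈ 914.94;  relative error ≈ 11.60%.

Directly count primes up to 8251: π(8251) = 1035. The PNT approximation gives 8251/ln(8251) ≈ 8251/9.01809 ≈ 914.94. Relative error (π(x) − x/ln(x)) / π(x) ≈ 11.60%; the approximation is known to undercount slightly (Li(x) is a better estimate).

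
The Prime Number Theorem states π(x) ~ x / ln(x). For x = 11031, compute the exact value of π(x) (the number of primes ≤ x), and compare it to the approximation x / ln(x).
π(11031) = 1337;  x/ln(x) ≈ 1185.05;  relative error ≈ 11.36%.

Directly count primes up to 11031: π(11031) = 1337. The PNT approximation gives 11031/ln(11031) ≈ 11031/9.30846 ≈ 1185.05. Relative error (π(x) − x/ln(x)) / π(x) ≈ 11.36%; the approximation is known to undercount slightly (Li(x) is a better estimate).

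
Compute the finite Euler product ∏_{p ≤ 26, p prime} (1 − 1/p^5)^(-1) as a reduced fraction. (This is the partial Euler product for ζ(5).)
∏ = 582482264223124461788463317320875/561738592476112179351889397970176

The primes p ≤ 26 are [2, 3, 5, 7, 11, 13, 17, 19, 23]. For each prime, (1 − 1/p^5)^(-1) = p^5 / (p^5 − 1). The product is (1 − 1/2^5)^(-1), (1 − 1/3^5)^(-1), (1 − 1/5^5)^(-1), (1 − 1/7^5)^(-1), (1 − 1/11^5)^(-1), (1 − 1/13^5)^(-1), (1 − 1/17^5)^(-1), (1 − 1/19^5)^(-1), (1 − 1/23^5)^(-1) = ∏ p^5 / (p^5 − 1) = 582482264223124461788463317320875/561738592476112179351889397970176.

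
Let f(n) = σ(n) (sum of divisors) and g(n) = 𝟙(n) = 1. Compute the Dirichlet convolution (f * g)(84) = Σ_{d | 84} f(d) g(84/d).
(σ * 𝟙)(84) = 495

Divisors of 84: [1, 2, 3, 4, 6, 7, 12, 14, 21, 28, 42, 84]. For each d | 84:
  d = 1: σ(1) · 𝟙(84/1) = 1 · 1 = 1
  d = 2: σ(2) · 𝟙(84/2) = 3 · 1 = 3
  d = 3: σ(3) · 𝟙(84/3) = 4 · 1 = 4
  d = 4: σ(4) · 𝟙(84/4) = 7 · 1 = 7
  d = 6: σ(6) · 𝟙(84/6) = 12 · 1 = 12
  d = 7: σ(7) · 𝟙(84/7) = 8 · 1 = 8
  d = 12: σ(12) · 𝟙(84/12) = 28 · 1 = 28
  d = 14: σ(14) · 𝟙(84/14) = 24 · 1 = 24
  d = 21: σ(21) · 𝟙(84/21) = 32 · 1 = 32
  d = 28: σ(28) · 𝟙(84/28) = 56 · 1 = 56
  d = 42: σ(42) · 𝟙(84/42) = 96 · 1 = 96
  d = 84: σ(84) · 𝟙(84/84) = 224 · 1 = 224
Summing: (σ * 𝟙)(84) = 1 + 3 + 4 + 7 + 12 + 8 + 28 + 24 + 32 + 56 + 96 + 224 = 495.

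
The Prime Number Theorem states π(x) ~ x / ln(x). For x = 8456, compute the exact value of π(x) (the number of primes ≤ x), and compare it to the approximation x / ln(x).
π(8456) = 1057;  x/ln(x) ≈ 935.13;  relative error ≈ 11.53%.

Directly count primes up to 8456: π(8456) = 1057. The PNT approximation gives 8456/ln(8456) ≈ 8456/9.04263 ≈ 935.13. Relative error (π(x) − x/ln(x)) / π(x) ≈ 11.53%; the approximation is known to undercount slightly (Li(x) is a better estimate).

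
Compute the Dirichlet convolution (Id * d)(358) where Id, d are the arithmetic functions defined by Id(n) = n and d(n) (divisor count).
(Id * d)(358) = 724

Divisors of 358: [1, 2, 179, 358]. For each d | 358:
  d = 1: Id(1) · d(358/1) = 1 · 4 = 4
  d = 2: Id(2) · d(358/2) = 2 · 2 = 4
  d = 179: Id(179) · d(358/179) = 179 · 2 = 358
  d = 358: Id(358) · d(358/358) = 358 · 1 = 358
Summing: (Id * d)(358) = 4 + 4 + 358 + 358 = 724.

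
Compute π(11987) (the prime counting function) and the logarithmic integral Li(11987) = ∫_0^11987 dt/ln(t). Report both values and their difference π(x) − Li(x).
π(11987) = 1438;  Li(11987) ≈ 1459.72;  π(x) − Li(x) ≈ -21.72.

Direct count of primes ≤ 11987 gives π(11987) = 1438. Numerical evaluation of the logarithmic integral gives Li(11987) ≈ 1459.72. The difference π(x) − Li(x) ≈ -21.72 is typically negative for small/moderate x (Li(x) overestimates), though Littlewood's theorem shows this sign changes infinitely often.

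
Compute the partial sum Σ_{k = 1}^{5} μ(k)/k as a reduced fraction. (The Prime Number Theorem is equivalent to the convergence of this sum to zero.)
Σ μ(k)/k = -1/30

Values of μ(k) for 1 ≤ k ≤ 5: μ(1) = 1, μ(2) = -1, μ(3) = -1, μ(5) = -1, with μ = 0 on non-squarefree integers. Summing μ(k)/k for k where μ(k) ≠ 0 gives -1/30 ≈ -0.0333. (PNT ⟺ this sum → 0 as n → ∞.)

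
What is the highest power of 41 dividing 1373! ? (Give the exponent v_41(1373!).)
v_41(1373!) = 33

Legendre's formula: v_p(n!) = Σ_{k ≥ 1} ⌊n / p^k⌋. For p = 41, n = 1373, the terms are:
  ⌊1373/41^1⌋ = ⌊1373/41⌋ = 33
(the next term ⌊1373/41^2⌋ = 0, terminating the sum). Summing: v_41(1373!) = 33 = 33.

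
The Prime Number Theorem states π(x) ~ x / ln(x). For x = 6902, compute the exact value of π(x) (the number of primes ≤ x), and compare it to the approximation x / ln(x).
π(6902) = 887;  x/ln(x) ≈ 780.81;  relative error ≈ 11.97%.

Directly count primes up to 6902: π(6902) = 887. The PNT approximation gives 6902/ln(6902) ≈ 6902/8.83957 ≈ 780.81. Relative error (π(x) − x/ln(x)) / π(x) ≈ 11.97%; the approximation is known to undercount slightly (Li(x) is a better estimate).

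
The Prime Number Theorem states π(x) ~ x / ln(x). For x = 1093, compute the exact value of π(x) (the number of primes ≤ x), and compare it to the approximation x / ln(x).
π(1093) = 183;  x/ln(x) ≈ 156.22;  relative error ≈ 14.64%.

Directly count primes up to 1093: π(1093) = 183. The PNT approximation gives 1093/ln(1093) ≈ 1093/6.99668 ≈ 156.22. Relative error (π(x) − x/ln(x)) / π(x) ≈ 14.64%; the approximation is known to undercount slightly (Li(x) is a better estimate).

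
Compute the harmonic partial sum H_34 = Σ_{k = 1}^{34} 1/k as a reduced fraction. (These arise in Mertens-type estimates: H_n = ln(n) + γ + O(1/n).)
H_34 = 54062195834749/13127595717600

Direct summation: H_34 = 1 + 1/2 + ... + 1/34. The least common denominator is lcm(1, ..., 34) = 144403552893600; over this denominator the numerator is 144403552893600 + 72201776446800 + 48134517631200 + 36100888223400 + 28880710578720 + 24067258815600 + 20629078984800 + 18050444111700 + 16044839210400 + 14440355289360 + 13127595717600 + 12033629407800 + 11107965607200 + 10314539492400 + 9626903526240 + 9025222055850 + 8494326640800 + 8022419605200 + 7600186994400 + 7220177644680 + 6876359661600 + 6563797858800 + 6278415343200 + 6016814703900 + 5776142115744 + 5553982803600 + 5348279736800 + 5157269746200 + 4979432858400 + 4813451763120 + 4658179125600 + 4512611027925 + 4375865239200 + 4247163320400 = 594684154182239, so H_34 = 594684154182239/144403552893600; reducing by gcd(594684154182239, 144403552893600) = 11 gives 54062195834749/13127595717600 ≈ 4.11821. (The PNT-adjacent estimate ln(34) + γ ≈ 4.10358 matches within O(1/n).)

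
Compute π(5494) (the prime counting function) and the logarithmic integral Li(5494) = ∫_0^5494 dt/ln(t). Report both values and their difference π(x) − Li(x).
π(5494) = 725;  Li(5494) ≈ 741.96;  π(x) − Li(x) ≈ -16.96.

Direct count of primes ≤ 5494 gives π(5494) = 725. Numerical evaluation of the logarithmic integral gives Li(5494) ≈ 741.96. The difference π(x) − Li(x) ≈ -16.96 is typically negative for small/moderate x (Li(x) overestimates), though Littlewood's theorem shows this sign changes infinitely often.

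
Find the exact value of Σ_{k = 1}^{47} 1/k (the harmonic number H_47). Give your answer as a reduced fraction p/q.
H_47 = 280682601097106968469/63245806209101973600

Direct summation: H_47 = 1 + 1/2 + ... + 1/47. The least common denominator is lcm(1, ..., 47) = 442720643463713815200; over this denominator the numerator is 442720643463713815200 + 221360321731856907600 + 147573547821237938400 + 110680160865928453800 + 88544128692742763040 + 73786773910618969200 + 63245806209101973600 + 55340080432964226900 + 49191182607079312800 + 44272064346371381520 + 40247331223973983200 + 36893386955309484600 + 34055434112593370400 + 31622903104550986800 + 29514709564247587680 + 27670040216482113450 + 26042390791983165600 + 24595591303539656400 + 23301086498090200800 + 22136032173185690760 + 21081935403033991200 + 20123665611986991600 + 19248723628857122400 + 18446693477654742300 + 17708825738548552608 + 17027717056296685200 + 16397060869026437600 + 15811451552275493400 + 15266229084955648800 + 14757354782123793840 + 14281311079474639200 + 13835020108241056725 + 13415777074657994400 + 13021195395991582800 + 12649161241820394720 + 12297795651769828200 + 11965422796316589600 + 11650543249045100400 + 11351811370864456800 + 11068016086592845380 + 10798064474724727200 + 10540967701516995600 + 10295828917760786400 + 10061832805993495800 + 9838236521415862560 + 9624361814428561200 + 9419588158802421600 = 1964778207679748779283, so H_47 = 1964778207679748779283/442720643463713815200; reducing by gcd(1964778207679748779283, 442720643463713815200) = 7 gives 280682601097106968469/63245806209101973600 ≈ 4.43796. (The PNT-adjacent estimate ln(47) + γ ≈ 4.42736 matches within O(1/n).)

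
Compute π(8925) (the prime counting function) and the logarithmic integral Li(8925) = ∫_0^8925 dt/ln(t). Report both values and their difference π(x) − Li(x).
π(8925) = 1109;  Li(8925) ≈ 1128.71;  π(x) − Li(x) ≈ -19.71.

Direct count of primes ≤ 8925 gives π(8925) = 1109. Numerical evaluation of the logarithmic integral gives Li(8925) ≈ 1128.71. The difference π(x) − Li(x) ≈ -19.71 is typically negative for small/moderate x (Li(x) overestimates), though Littlewood's theorem shows this sign changes infinitely often.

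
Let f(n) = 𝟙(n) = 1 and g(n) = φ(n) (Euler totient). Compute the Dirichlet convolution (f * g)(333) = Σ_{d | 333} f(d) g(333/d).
(𝟙 * φ)(333) = 333

Divisors of 333: [1, 3, 9, 37, 111, 333]. For each d | 333:
  d = 1: 𝟙(1) · φ(333/1) = 1 · 216 = 216
  d = 3: 𝟙(3) · φ(333/3) = 1 · 72 = 72
  d = 9: 𝟙(9) · φ(333/9) = 1 · 36 = 36
  d = 37: 𝟙(37) · φ(333/37) = 1 · 6 = 6
  d = 111: 𝟙(111) · φ(333/111) = 1 · 2 = 2
  d = 333: 𝟙(333) · φ(333/333) = 1 · 1 = 1
Summing: (𝟙 * φ)(333) = 216 + 72 + 36 + 6 + 2 + 1 = 333.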